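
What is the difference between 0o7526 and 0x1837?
Convert 0o7526 (octal) → 7×512 + 5×64 + 2×8 + 6 = 3926 (decimal)
Convert 0x1837 (hexadecimal) → 1×4096 + 8×256 + 3×16 + 7 = 6199 (decimal)
Difference: |3926 - 6199| = 2273
2273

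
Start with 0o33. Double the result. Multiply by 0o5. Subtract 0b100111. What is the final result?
Convert 0o33 (octal) → 3×8 + 3 = 27 (decimal)
Start: 27
27 × 2 = 54
Convert 0o5 (octal) → 5 (decimal)
54 × 5 = 270
Convert 0b100111 (binary) → 32 + 4 + 2 + 1 = 39 (decimal)
270 - 39 = 231
231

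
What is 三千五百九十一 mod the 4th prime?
Convert 三千五百九十一 (Chinese numeral) → 3×1000 + 5×100 + 9×10 + 1 = 3591 (decimal)
Convert the 4th prime (prime index) → 7 (decimal)
Compute 3591 mod 7 = 0
0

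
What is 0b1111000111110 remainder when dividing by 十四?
Convert 0b1111000111110 (binary) → 4096 + 2048 + 1024 + 512 + 32 + 16 + 8 + 4 + 2 = 7742 (decimal)
Convert 十四 (Chinese numeral) → 1×10 + 4 = 14 (decimal)
Compute 7742 mod 14 = 0
0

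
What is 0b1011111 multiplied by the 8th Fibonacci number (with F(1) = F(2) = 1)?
Convert 0b1011111 (binary) → 64 + 16 + 8 + 4 + 2 + 1 = 95 (decimal)
Convert the 8th Fibonacci number (with F(1) = F(2) = 1) (Fibonacci index) → 1, 1, 2, 3, 5, 8, 13, 21 → 21 (decimal)
Compute 95 × 21 = 1995
1995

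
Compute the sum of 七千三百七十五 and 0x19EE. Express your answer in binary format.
Convert 七千三百七十五 (Chinese numeral) → 7×1000 + 3×100 + 7×10 + 5 = 7375 (decimal)
Convert 0x19EE (hexadecimal) → 1×4096 + 9×256 + 14×16 + 14 = 6638 (decimal)
Compute 7375 + 6638 = 14013
Convert 14013 (decimal) → 14013 = 8192 + 4096 + 1024 + 512 + 128 + 32 + 16 + 8 + 4 + 1 → 0b11011010111101 (binary)
0b11011010111101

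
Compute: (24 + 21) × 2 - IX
Convert IX (Roman numeral) → 9 (decimal)
Expression in decimal: (24 + 21) × 2 - 9
Parentheses first: 24 + 21 = 45
Multiply: 45 × 2 = 90
Subtract: 90 - 9 = 81
81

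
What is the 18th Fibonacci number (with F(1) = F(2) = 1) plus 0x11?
The 18th Fibonacci number (with F(1) = F(2) = 1) = 2584
Convert 0x11 (hexadecimal) → 1×16 + 1 = 17 (decimal)
Compute 2584 + 17 = 2601
2601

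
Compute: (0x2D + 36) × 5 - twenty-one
Convert 0x2D (hexadecimal) → 2×16 + 13 = 45 (decimal)
Convert twenty-one (English words) → 21 (decimal)
Expression in decimal: (45 + 36) × 5 - 21
Parentheses first: 45 + 36 = 81
Multiply: 81 × 5 = 405
Subtract: 405 - 21 = 384
384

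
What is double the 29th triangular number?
The 29th triangular number = 29×30/2 = 435
Compute 435 × 2 = 870
870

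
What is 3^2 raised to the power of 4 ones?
Convert 3^2 (power) → 9 (decimal)
Convert 4 ones (place-value notation) → 4 (decimal)
Compute 9 ^ 4 = 6561
6561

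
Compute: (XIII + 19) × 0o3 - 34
Convert XIII (Roman numeral) → 10 + 1 + 1 + 1 = 13 (decimal)
Convert 0o3 (octal) → 3 (decimal)
Expression in decimal: (13 + 19) × 3 - 34
Parentheses first: 13 + 19 = 32
Multiply: 32 × 3 = 96
Subtract: 96 - 34 = 62
62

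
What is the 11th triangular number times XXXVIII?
Convert the 11th triangular number (triangular index) → 11×12/2 = 66 (decimal)
Convert XXXVIII (Roman numeral) → 10 + 10 + 10 + 5 + 1 + 1 + 1 = 38 (decimal)
Compute 66 × 38 = 2508
2508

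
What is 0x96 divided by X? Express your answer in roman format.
Convert 0x96 (hexadecimal) → 9×16 + 6 = 150 (decimal)
Convert X (Roman numeral) → 10 (decimal)
Compute 150 ÷ 10 = 15
Convert 15 (decimal) → 15 = 10 + 5 → XV (Roman numeral)
XV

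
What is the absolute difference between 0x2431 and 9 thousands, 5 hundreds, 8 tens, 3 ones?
Convert 0x2431 (hexadecimal) → 2×4096 + 4×256 + 3×16 + 1 = 9265 (decimal)
Convert 9 thousands, 5 hundreds, 8 tens, 3 ones (place-value notation) → 9×1000 + 5×100 + 8×10 + 3 = 9583 (decimal)
Compute |9265 - 9583| = 318
318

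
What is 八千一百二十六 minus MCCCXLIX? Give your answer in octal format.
Convert 八千一百二十六 (Chinese numeral) → 8×1000 + 1×100 + 2×10 + 6 = 8126 (decimal)
Convert MCCCXLIX (Roman numeral) → 1000 + 100 + 100 + 100 + 40 + 9 = 1349 (decimal)
Compute 8126 - 1349 = 6777
Convert 6777 (decimal) → 6777 = 1×4096 + 5×512 + 1×64 + 7×8 + 1 → 0o15171 (octal)
0o15171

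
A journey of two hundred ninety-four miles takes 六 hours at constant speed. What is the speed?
Convert two hundred ninety-four (English words) → 2×100 + 94 = 294 (decimal)
Convert 六 (Chinese numeral) → 6 (decimal)
Compute 294 ÷ 6 = 49
49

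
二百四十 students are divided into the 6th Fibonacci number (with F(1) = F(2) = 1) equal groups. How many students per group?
Convert 二百四十 (Chinese numeral) → 2×100 + 4×10 = 240 (decimal)
Convert the 6th Fibonacci number (with F(1) = F(2) = 1) (Fibonacci index) → 1, 1, 2, 3, 5, 8 → 8 (decimal)
Compute 240 ÷ 8 = 30
30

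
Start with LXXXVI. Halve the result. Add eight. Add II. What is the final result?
Convert LXXXVI (Roman numeral) → 50 + 10 + 10 + 10 + 5 + 1 = 86 (decimal)
Start: 86
86 ÷ 2 = 43
Convert eight (English words) → 8 (decimal)
43 + 8 = 51
Convert II (Roman numeral) → 1 + 1 = 2 (decimal)
51 + 2 = 53
53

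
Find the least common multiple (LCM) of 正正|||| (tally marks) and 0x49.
Convert 正正|||| (tally marks) → 5 + 5 + 4 = 14 (decimal)
Convert 0x49 (hexadecimal) → 4×16 + 9 = 73 (decimal)
Compute lcm(14, 73) = 1022
1022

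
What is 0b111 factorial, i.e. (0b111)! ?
Convert 0b111 (binary) → 4 + 2 + 1 = 7 (decimal)
Compute 7! = 5040
5040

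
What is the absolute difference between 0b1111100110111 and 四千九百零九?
Convert 0b1111100110111 (binary) → 4096 + 2048 + 1024 + 512 + 256 + 32 + 16 + 4 + 2 + 1 = 7991 (decimal)
Convert 四千九百零九 (Chinese numeral) → 4×1000 + 9×100 + 9 = 4909 (decimal)
Compute |7991 - 4909| = 3082
3082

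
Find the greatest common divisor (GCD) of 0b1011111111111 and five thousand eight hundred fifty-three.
Convert 0b1011111111111 (binary) → 4096 + 1024 + 512 + 256 + 128 + 64 + 32 + 16 + 8 + 4 + 2 + 1 = 6143 (decimal)
Convert five thousand eight hundred fifty-three (English words) → 5×1000 + 8×100 + 53 = 5853 (decimal)
Compute gcd(6143, 5853) = 1
1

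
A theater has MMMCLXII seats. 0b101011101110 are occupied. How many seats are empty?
Convert MMMCLXII (Roman numeral) → 1000 + 1000 + 1000 + 100 + 50 + 10 + 1 + 1 = 3162 (decimal)
Convert 0b101011101110 (binary) → 2048 + 512 + 128 + 64 + 32 + 8 + 4 + 2 = 2798 (decimal)
Compute 3162 - 2798 = 364
364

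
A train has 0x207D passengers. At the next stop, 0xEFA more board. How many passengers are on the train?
Convert 0x207D (hexadecimal) → 2×4096 + 7×16 + 13 = 8317 (decimal)
Convert 0xEFA (hexadecimal) → 14×256 + 15×16 + 10 = 3834 (decimal)
Compute 8317 + 3834 = 12151
12151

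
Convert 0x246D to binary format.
Convert 0x246D (hexadecimal) → 2×4096 + 4×256 + 6×16 + 13 = 9325 (decimal)
Convert 9325 (decimal) → 9325 = 8192 + 1024 + 64 + 32 + 8 + 4 + 1 → 0b10010001101101 (binary)
0b10010001101101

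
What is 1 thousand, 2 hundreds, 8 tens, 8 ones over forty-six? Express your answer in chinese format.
Convert 1 thousand, 2 hundreds, 8 tens, 8 ones (place-value notation) → 1×1000 + 2×100 + 8×10 + 8 = 1288 (decimal)
Convert forty-six (English words) → 46 (decimal)
Compute 1288 ÷ 46 = 28
Convert 28 (decimal) → 28 = 2×10 + 8 → 二十八 (Chinese numeral)
二十八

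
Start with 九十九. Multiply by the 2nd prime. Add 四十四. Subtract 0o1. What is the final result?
Convert 九十九 (Chinese numeral) → 9×10 + 9 = 99 (decimal)
Start: 99
Convert the 2nd prime (prime index) → 3 (decimal)
99 × 3 = 297
Convert 四十四 (Chinese numeral) → 4×10 + 4 = 44 (decimal)
297 + 44 = 341
Convert 0o1 (octal) → 1 (decimal)
341 - 1 = 340
340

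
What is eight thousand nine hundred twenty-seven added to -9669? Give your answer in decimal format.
Convert eight thousand nine hundred twenty-seven (English words) → 8×1000 + 9×100 + 27 = 8927 (decimal)
Compute 8927 + -9669 = -742
-742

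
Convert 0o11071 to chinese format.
Convert 0o11071 (octal) → 1×4096 + 1×512 + 7×8 + 1 = 4665 (decimal)
Convert 4665 (decimal) → 4665 = 4×1000 + 6×100 + 6×10 + 5 → 四千六百六十五 (Chinese numeral)
四千六百六十五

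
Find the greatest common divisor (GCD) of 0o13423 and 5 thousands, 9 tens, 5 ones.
Convert 0o13423 (octal) → 1×4096 + 3×512 + 4×64 + 2×8 + 3 = 5907 (decimal)
Convert 5 thousands, 9 tens, 5 ones (place-value notation) → 5×1000 + 9×10 + 5 = 5095 (decimal)
Compute gcd(5907, 5095) = 1
1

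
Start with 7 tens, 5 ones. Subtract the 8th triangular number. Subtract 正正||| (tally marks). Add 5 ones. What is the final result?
Convert 7 tens, 5 ones (place-value notation) → 7×10 + 5 = 75 (decimal)
Start: 75
Convert the 8th triangular number (triangular index) → 8×9/2 = 36 (decimal)
75 - 36 = 39
Convert 正正||| (tally marks) → 5 + 5 + 3 = 13 (decimal)
39 - 13 = 26
Convert 5 ones (place-value notation) → 5 (decimal)
26 + 5 = 31
31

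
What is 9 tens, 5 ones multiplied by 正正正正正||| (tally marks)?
Convert 9 tens, 5 ones (place-value notation) → 9×10 + 5 = 95 (decimal)
Convert 正正正正正||| (tally marks) → 5 + 5 + 5 + 5 + 5 + 3 = 28 (decimal)
Compute 95 × 28 = 2660
2660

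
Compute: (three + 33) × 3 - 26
Convert three (English words) → 3 (decimal)
Expression in decimal: (3 + 33) × 3 - 26
Parentheses first: 3 + 33 = 36
Multiply: 36 × 3 = 108
Subtract: 108 - 26 = 82
82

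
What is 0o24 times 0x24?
Convert 0o24 (octal) → 2×8 + 4 = 20 (decimal)
Convert 0x24 (hexadecimal) → 2×16 + 4 = 36 (decimal)
Compute 20 × 36 = 720
720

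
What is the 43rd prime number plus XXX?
The 43rd prime number = 191
Convert XXX (Roman numeral) → 10 + 10 + 10 = 30 (decimal)
Compute 191 + 30 = 221
221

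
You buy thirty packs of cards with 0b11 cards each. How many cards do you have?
Convert 0b11 (binary) → 2 + 1 = 3 (decimal)
Convert thirty (English words) → 30 (decimal)
Compute 3 × 30 = 90
90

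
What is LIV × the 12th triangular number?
Convert LIV (Roman numeral) → 50 + 4 = 54 (decimal)
Convert the 12th triangular number (triangular index) → 12×13/2 = 78 (decimal)
Compute 54 × 78 = 4212
4212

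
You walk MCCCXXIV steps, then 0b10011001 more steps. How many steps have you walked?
Convert MCCCXXIV (Roman numeral) → 1000 + 100 + 100 + 100 + 10 + 10 + 4 = 1324 (decimal)
Convert 0b10011001 (binary) → 128 + 16 + 8 + 1 = 153 (decimal)
Compute 1324 + 153 = 1477
1477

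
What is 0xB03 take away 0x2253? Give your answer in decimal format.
Convert 0xB03 (hexadecimal) → 11×256 + 3 = 2819 (decimal)
Convert 0x2253 (hexadecimal) → 2×4096 + 2×256 + 5×16 + 3 = 8787 (decimal)
Compute 2819 - 8787 = -5968
-5968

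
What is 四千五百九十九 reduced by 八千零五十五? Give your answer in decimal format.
Convert 四千五百九十九 (Chinese numeral) → 4×1000 + 5×100 + 9×10 + 9 = 4599 (decimal)
Convert 八千零五十五 (Chinese numeral) → 8×1000 + 5×10 + 5 = 8055 (decimal)
Compute 4599 - 8055 = -3456
-3456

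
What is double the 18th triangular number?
The 18th triangular number = 18×19/2 = 171
Compute 171 × 2 = 342
342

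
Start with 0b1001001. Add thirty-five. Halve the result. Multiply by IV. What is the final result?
Convert 0b1001001 (binary) → 64 + 8 + 1 = 73 (decimal)
Start: 73
Convert thirty-five (English words) → 35 (decimal)
73 + 35 = 108
108 ÷ 2 = 54
Convert IV (Roman numeral) → 4 (decimal)
54 × 4 = 216
216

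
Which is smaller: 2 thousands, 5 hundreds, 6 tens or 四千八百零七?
Convert 2 thousands, 5 hundreds, 6 tens (place-value notation) → 2×1000 + 5×100 + 6×10 = 2560 (decimal)
Convert 四千八百零七 (Chinese numeral) → 4×1000 + 8×100 + 7 = 4807 (decimal)
Compare 2560 vs 4807: smaller = 2560
2560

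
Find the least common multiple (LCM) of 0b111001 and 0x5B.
Convert 0b111001 (binary) → 32 + 16 + 8 + 1 = 57 (decimal)
Convert 0x5B (hexadecimal) → 5×16 + 11 = 91 (decimal)
Compute lcm(57, 91) = 5187
5187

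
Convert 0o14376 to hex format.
Convert 0o14376 (octal) → 1×4096 + 4×512 + 3×64 + 7×8 + 6 = 6398 (decimal)
Convert 6398 (decimal) → 6398 = 1×4096 + 8×256 + 15×16 + 14 → 0x18FE (hexadecimal)
0x18FE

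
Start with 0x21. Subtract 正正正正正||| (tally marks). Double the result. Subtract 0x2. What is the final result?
Convert 0x21 (hexadecimal) → 2×16 + 1 = 33 (decimal)
Start: 33
Convert 正正正正正||| (tally marks) → 5 + 5 + 5 + 5 + 5 + 3 = 28 (decimal)
33 - 28 = 5
5 × 2 = 10
Convert 0x2 (hexadecimal) → 2 (decimal)
10 - 2 = 8
8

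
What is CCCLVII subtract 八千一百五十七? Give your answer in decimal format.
Convert CCCLVII (Roman numeral) → 100 + 100 + 100 + 50 + 5 + 1 + 1 = 357 (decimal)
Convert 八千一百五十七 (Chinese numeral) → 8×1000 + 1×100 + 5×10 + 7 = 8157 (decimal)
Compute 357 - 8157 = -7800
-7800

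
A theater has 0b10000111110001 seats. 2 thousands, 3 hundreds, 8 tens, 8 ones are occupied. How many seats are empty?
Convert 0b10000111110001 (binary) → 8192 + 256 + 128 + 64 + 32 + 16 + 1 = 8689 (decimal)
Convert 2 thousands, 3 hundreds, 8 tens, 8 ones (place-value notation) → 2×1000 + 3×100 + 8×10 + 8 = 2388 (decimal)
Compute 8689 - 2388 = 6301
6301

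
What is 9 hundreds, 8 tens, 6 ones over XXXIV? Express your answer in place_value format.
Convert 9 hundreds, 8 tens, 6 ones (place-value notation) → 9×100 + 8×10 + 6 = 986 (decimal)
Convert XXXIV (Roman numeral) → 10 + 10 + 10 + 4 = 34 (decimal)
Compute 986 ÷ 34 = 29
Convert 29 (decimal) → 29 = 2×10 + 9 → 2 tens, 9 ones (place-value notation)
2 tens, 9 ones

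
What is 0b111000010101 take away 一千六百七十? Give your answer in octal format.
Convert 0b111000010101 (binary) → 2048 + 1024 + 512 + 16 + 4 + 1 = 3605 (decimal)
Convert 一千六百七十 (Chinese numeral) → 1×1000 + 6×100 + 7×10 = 1670 (decimal)
Compute 3605 - 1670 = 1935
Convert 1935 (decimal) → 1935 = 3×512 + 6×64 + 1×8 + 7 → 0o3617 (octal)
0o3617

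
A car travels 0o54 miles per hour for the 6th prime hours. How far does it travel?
Convert 0o54 (octal) → 5×8 + 4 = 44 (decimal)
Convert the 6th prime (prime index) → 13 (decimal)
Compute 44 × 13 = 572
572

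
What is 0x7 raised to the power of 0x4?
Convert 0x7 (hexadecimal) → 7 (decimal)
Convert 0x4 (hexadecimal) → 4 (decimal)
Compute 7 ^ 4 = 2401
2401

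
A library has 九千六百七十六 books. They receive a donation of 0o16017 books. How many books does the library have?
Convert 九千六百七十六 (Chinese numeral) → 9×1000 + 6×100 + 7×10 + 6 = 9676 (decimal)
Convert 0o16017 (octal) → 1×4096 + 6×512 + 1×8 + 7 = 7183 (decimal)
Compute 9676 + 7183 = 16859
16859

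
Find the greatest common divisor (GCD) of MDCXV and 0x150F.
Convert MDCXV (Roman numeral) → 1000 + 500 + 100 + 10 + 5 = 1615 (decimal)
Convert 0x150F (hexadecimal) → 1×4096 + 5×256 + 15 = 5391 (decimal)
Compute gcd(1615, 5391) = 1
1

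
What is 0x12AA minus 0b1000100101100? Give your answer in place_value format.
Convert 0x12AA (hexadecimal) → 1×4096 + 2×256 + 10×16 + 10 = 4778 (decimal)
Convert 0b1000100101100 (binary) → 4096 + 256 + 32 + 8 + 4 = 4396 (decimal)
Compute 4778 - 4396 = 382
Convert 382 (decimal) → 382 = 3×100 + 8×10 + 2 → 3 hundreds, 8 tens, 2 ones (place-value notation)
3 hundreds, 8 tens, 2 ones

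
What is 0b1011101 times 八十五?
Convert 0b1011101 (binary) → 64 + 16 + 8 + 4 + 1 = 93 (decimal)
Convert 八十五 (Chinese numeral) → 8×10 + 5 = 85 (decimal)
Compute 93 × 85 = 7905
7905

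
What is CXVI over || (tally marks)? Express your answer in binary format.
Convert CXVI (Roman numeral) → 100 + 10 + 5 + 1 = 116 (decimal)
Convert || (tally marks) → 2 (decimal)
Compute 116 ÷ 2 = 58
Convert 58 (decimal) → 58 = 32 + 16 + 8 + 2 → 0b111010 (binary)
0b111010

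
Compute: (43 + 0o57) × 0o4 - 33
Convert 0o57 (octal) → 5×8 + 7 = 47 (decimal)
Convert 0o4 (octal) → 4 (decimal)
Expression in decimal: (43 + 47) × 4 - 33
Parentheses first: 43 + 47 = 90
Multiply: 90 × 4 = 360
Subtract: 360 - 33 = 327
327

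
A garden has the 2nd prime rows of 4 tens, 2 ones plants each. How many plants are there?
Convert 4 tens, 2 ones (place-value notation) → 4×10 + 2 = 42 (decimal)
Convert the 2nd prime (prime index) → 3 (decimal)
Compute 42 × 3 = 126
126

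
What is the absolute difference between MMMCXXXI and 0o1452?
Convert MMMCXXXI (Roman numeral) → 1000 + 1000 + 1000 + 100 + 10 + 10 + 10 + 1 = 3131 (decimal)
Convert 0o1452 (octal) → 1×512 + 4×64 + 5×8 + 2 = 810 (decimal)
Compute |3131 - 810| = 2321
2321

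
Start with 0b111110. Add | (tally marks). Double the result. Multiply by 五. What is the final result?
Convert 0b111110 (binary) → 32 + 16 + 8 + 4 + 2 = 62 (decimal)
Start: 62
Convert | (tally marks) → 1 (decimal)
62 + 1 = 63
63 × 2 = 126
Convert 五 (Chinese numeral) → 5 (decimal)
126 × 5 = 630
630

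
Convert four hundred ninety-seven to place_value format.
Convert four hundred ninety-seven (English words) → 4×100 + 97 = 497 (decimal)
Convert 497 (decimal) → 497 = 4×100 + 9×10 + 7 → 4 hundreds, 9 tens, 7 ones (place-value notation)
4 hundreds, 9 tens, 7 ones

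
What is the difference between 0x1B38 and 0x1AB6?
Convert 0x1B38 (hexadecimal) → 1×4096 + 11×256 + 3×16 + 8 = 6968 (decimal)
Convert 0x1AB6 (hexadecimal) → 1×4096 + 10×256 + 11×16 + 6 = 6838 (decimal)
Difference: |6968 - 6838| = 130
130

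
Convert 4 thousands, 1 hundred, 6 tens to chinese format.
Convert 4 thousands, 1 hundred, 6 tens (place-value notation) → 4×1000 + 1×100 + 6×10 = 4160 (decimal)
Convert 4160 (decimal) → 4160 = 4×1000 + 1×100 + 6×10 → 四千一百六十 (Chinese numeral)
四千一百六十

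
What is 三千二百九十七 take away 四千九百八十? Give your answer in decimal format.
Convert 三千二百九十七 (Chinese numeral) → 3×1000 + 2×100 + 9×10 + 7 = 3297 (decimal)
Convert 四千九百八十 (Chinese numeral) → 4×1000 + 9×100 + 8×10 = 4980 (decimal)
Compute 3297 - 4980 = -1683
-1683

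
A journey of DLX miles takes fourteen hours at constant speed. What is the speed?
Convert DLX (Roman numeral) → 500 + 50 + 10 = 560 (decimal)
Convert fourteen (English words) → 14 (decimal)
Compute 560 ÷ 14 = 40
40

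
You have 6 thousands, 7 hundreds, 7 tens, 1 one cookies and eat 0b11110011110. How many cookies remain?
Convert 6 thousands, 7 hundreds, 7 tens, 1 one (place-value notation) → 6×1000 + 7×100 + 7×10 + 1 = 6771 (decimal)
Convert 0b11110011110 (binary) → 1024 + 512 + 256 + 128 + 16 + 8 + 4 + 2 = 1950 (decimal)
Compute 6771 - 1950 = 4821
4821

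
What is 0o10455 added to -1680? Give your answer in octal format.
Convert 0o10455 (octal) → 1×4096 + 4×64 + 5×8 + 5 = 4397 (decimal)
Compute 4397 + -1680 = 2717
Convert 2717 (decimal) → 2717 = 5×512 + 2×64 + 3×8 + 5 → 0o5235 (octal)
0o5235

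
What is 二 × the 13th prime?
Convert 二 (Chinese numeral) → 2 (decimal)
Convert the 13th prime (prime index) → 41 (decimal)
Compute 2 × 41 = 82
82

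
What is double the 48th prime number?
The 48th prime number = 223
Compute 223 × 2 = 446
446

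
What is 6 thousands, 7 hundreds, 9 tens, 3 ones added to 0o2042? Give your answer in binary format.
Convert 6 thousands, 7 hundreds, 9 tens, 3 ones (place-value notation) → 6×1000 + 7×100 + 9×10 + 3 = 6793 (decimal)
Convert 0o2042 (octal) → 2×512 + 4×8 + 2 = 1058 (decimal)
Compute 6793 + 1058 = 7851
Convert 7851 (decimal) → 7851 = 4096 + 2048 + 1024 + 512 + 128 + 32 + 8 + 2 + 1 → 0b1111010101011 (binary)
0b1111010101011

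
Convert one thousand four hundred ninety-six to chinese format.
Convert one thousand four hundred ninety-six (English words) → 1×1000 + 4×100 + 96 = 1496 (decimal)
Convert 1496 (decimal) → 1496 = 1×1000 + 4×100 + 9×10 + 6 → 一千四百九十六 (Chinese numeral)
一千四百九十六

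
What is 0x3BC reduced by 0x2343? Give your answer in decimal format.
Convert 0x3BC (hexadecimal) → 3×256 + 11×16 + 12 = 956 (decimal)
Convert 0x2343 (hexadecimal) → 2×4096 + 3×256 + 4×16 + 3 = 9027 (decimal)
Compute 956 - 9027 = -8071
-8071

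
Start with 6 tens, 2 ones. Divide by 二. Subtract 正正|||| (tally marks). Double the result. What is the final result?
Convert 6 tens, 2 ones (place-value notation) → 6×10 + 2 = 62 (decimal)
Start: 62
Convert 二 (Chinese numeral) → 2 (decimal)
62 ÷ 2 = 31
Convert 正正|||| (tally marks) → 5 + 5 + 4 = 14 (decimal)
31 - 14 = 17
17 × 2 = 34
34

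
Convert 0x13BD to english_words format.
Convert 0x13BD (hexadecimal) → 1×4096 + 3×256 + 11×16 + 13 = 5053 (decimal)
Convert 5053 (decimal) → 5053 = 5×1000 + 53 → five thousand fifty-three (English words)
five thousand fifty-three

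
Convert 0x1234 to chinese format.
Convert 0x1234 (hexadecimal) → 1×4096 + 2×256 + 3×16 + 4 = 4660 (decimal)
Convert 4660 (decimal) → 4660 = 4×1000 + 6×100 + 6×10 → 四千六百六十 (Chinese numeral)
四千六百六十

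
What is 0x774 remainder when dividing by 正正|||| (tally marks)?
Convert 0x774 (hexadecimal) → 7×256 + 7×16 + 4 = 1908 (decimal)
Convert 正正|||| (tally marks) → 5 + 5 + 4 = 14 (decimal)
Compute 1908 mod 14 = 4
4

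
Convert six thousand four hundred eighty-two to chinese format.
Convert six thousand four hundred eighty-two (English words) → 6×1000 + 4×100 + 82 = 6482 (decimal)
Convert 6482 (decimal) → 6482 = 6×1000 + 4×100 + 8×10 + 2 → 六千四百八十二 (Chinese numeral)
六千四百八十二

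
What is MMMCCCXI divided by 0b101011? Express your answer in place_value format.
Convert MMMCCCXI (Roman numeral) → 1000 + 1000 + 1000 + 100 + 100 + 100 + 10 + 1 = 3311 (decimal)
Convert 0b101011 (binary) → 32 + 8 + 2 + 1 = 43 (decimal)
Compute 3311 ÷ 43 = 77
Convert 77 (decimal) → 77 = 7×10 + 7 → 7 tens, 7 ones (place-value notation)
7 tens, 7 ones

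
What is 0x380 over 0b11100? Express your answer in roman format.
Convert 0x380 (hexadecimal) → 3×256 + 8×16 = 896 (decimal)
Convert 0b11100 (binary) → 16 + 8 + 4 = 28 (decimal)
Compute 896 ÷ 28 = 32
Convert 32 (decimal) → 32 = 10 + 10 + 10 + 1 + 1 → XXXII (Roman numeral)
XXXII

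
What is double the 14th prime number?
The 14th prime number = 43
Compute 43 × 2 = 86
86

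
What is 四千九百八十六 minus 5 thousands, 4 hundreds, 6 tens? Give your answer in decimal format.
Convert 四千九百八十六 (Chinese numeral) → 4×1000 + 9×100 + 8×10 + 6 = 4986 (decimal)
Convert 5 thousands, 4 hundreds, 6 tens (place-value notation) → 5×1000 + 4×100 + 6×10 = 5460 (decimal)
Compute 4986 - 5460 = -474
-474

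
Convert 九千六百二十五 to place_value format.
Convert 九千六百二十五 (Chinese numeral) → 9×1000 + 6×100 + 2×10 + 5 = 9625 (decimal)
Convert 9625 (decimal) → 9625 = 9×1000 + 6×100 + 2×10 + 5 → 9 thousands, 6 hundreds, 2 tens, 5 ones (place-value notation)
9 thousands, 6 hundreds, 2 tens, 5 ones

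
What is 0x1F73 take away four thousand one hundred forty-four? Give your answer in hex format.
Convert 0x1F73 (hexadecimal) → 1×4096 + 15×256 + 7×16 + 3 = 8051 (decimal)
Convert four thousand one hundred forty-four (English words) → 4×1000 + 1×100 + 44 = 4144 (decimal)
Compute 8051 - 4144 = 3907
Convert 3907 (decimal) → 3907 = 15×256 + 4×16 + 3 → 0xF43 (hexadecimal)
0xF43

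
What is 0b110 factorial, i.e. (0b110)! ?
Convert 0b110 (binary) → 4 + 2 = 6 (decimal)
Compute 6! = 720
720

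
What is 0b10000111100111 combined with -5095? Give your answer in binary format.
Convert 0b10000111100111 (binary) → 8192 + 256 + 128 + 64 + 32 + 4 + 2 + 1 = 8679 (decimal)
Compute 8679 + -5095 = 3584
Convert 3584 (decimal) → 3584 = 2048 + 1024 + 512 → 0b111000000000 (binary)
0b111000000000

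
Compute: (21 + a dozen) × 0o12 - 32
Convert a dozen (colloquial) → 12 (decimal)
Convert 0o12 (octal) → 1×8 + 2 = 10 (decimal)
Expression in decimal: (21 + 12) × 10 - 32
Parentheses first: 21 + 12 = 33
Multiply: 33 × 10 = 330
Subtract: 330 - 32 = 298
298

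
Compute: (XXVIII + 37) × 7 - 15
Convert XXVIII (Roman numeral) → 10 + 10 + 5 + 1 + 1 + 1 = 28 (decimal)
Expression in decimal: (28 + 37) × 7 - 15
Parentheses first: 28 + 37 = 65
Multiply: 65 × 7 = 455
Subtract: 455 - 15 = 440
440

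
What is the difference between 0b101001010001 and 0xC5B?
Convert 0b101001010001 (binary) → 2048 + 512 + 64 + 16 + 1 = 2641 (decimal)
Convert 0xC5B (hexadecimal) → 12×256 + 5×16 + 11 = 3163 (decimal)
Difference: |2641 - 3163| = 522
522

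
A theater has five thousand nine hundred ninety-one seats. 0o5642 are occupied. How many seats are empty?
Convert five thousand nine hundred ninety-one (English words) → 5×1000 + 9×100 + 91 = 5991 (decimal)
Convert 0o5642 (octal) → 5×512 + 6×64 + 4×8 + 2 = 2978 (decimal)
Compute 5991 - 2978 = 3013
3013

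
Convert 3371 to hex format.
Convert 3371 (decimal) → 3371 = 13×256 + 2×16 + 11 → 0xD2B (hexadecimal)
0xD2B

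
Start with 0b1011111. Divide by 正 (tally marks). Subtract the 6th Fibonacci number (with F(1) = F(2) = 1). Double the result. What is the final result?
Convert 0b1011111 (binary) → 64 + 16 + 8 + 4 + 2 + 1 = 95 (decimal)
Start: 95
Convert 正 (tally marks) → 5 (decimal)
95 ÷ 5 = 19
Convert the 6th Fibonacci number (with F(1) = F(2) = 1) (Fibonacci index) → 1, 1, 2, 3, 5, 8 → 8 (decimal)
19 - 8 = 11
11 × 2 = 22
22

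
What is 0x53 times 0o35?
Convert 0x53 (hexadecimal) → 5×16 + 3 = 83 (decimal)
Convert 0o35 (octal) → 3×8 + 5 = 29 (decimal)
Compute 83 × 29 = 2407
2407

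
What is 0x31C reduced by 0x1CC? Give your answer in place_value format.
Convert 0x31C (hexadecimal) → 3×256 + 1×16 + 12 = 796 (decimal)
Convert 0x1CC (hexadecimal) → 1×256 + 12×16 + 12 = 460 (decimal)
Compute 796 - 460 = 336
Convert 336 (decimal) → 336 = 3×100 + 3×10 + 6 → 3 hundreds, 3 tens, 6 ones (place-value notation)
3 hundreds, 3 tens, 6 ones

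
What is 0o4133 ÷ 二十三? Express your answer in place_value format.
Convert 0o4133 (octal) → 4×512 + 1×64 + 3×8 + 3 = 2139 (decimal)
Convert 二十三 (Chinese numeral) → 2×10 + 3 = 23 (decimal)
Compute 2139 ÷ 23 = 93
Convert 93 (decimal) → 93 = 9×10 + 3 → 9 tens, 3 ones (place-value notation)
9 tens, 3 ones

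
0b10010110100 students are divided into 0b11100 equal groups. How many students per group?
Convert 0b10010110100 (binary) → 1024 + 128 + 32 + 16 + 4 = 1204 (decimal)
Convert 0b11100 (binary) → 16 + 8 + 4 = 28 (decimal)
Compute 1204 ÷ 28 = 43
43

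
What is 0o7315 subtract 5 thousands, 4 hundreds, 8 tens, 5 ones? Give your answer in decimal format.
Convert 0o7315 (octal) → 7×512 + 3×64 + 1×8 + 5 = 3789 (decimal)
Convert 5 thousands, 4 hundreds, 8 tens, 5 ones (place-value notation) → 5×1000 + 4×100 + 8×10 + 5 = 5485 (decimal)
Compute 3789 - 5485 = -1696
-1696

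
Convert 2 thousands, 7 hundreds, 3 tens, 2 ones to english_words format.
Convert 2 thousands, 7 hundreds, 3 tens, 2 ones (place-value notation) → 2×1000 + 7×100 + 3×10 + 2 = 2732 (decimal)
Convert 2732 (decimal) → 2732 = 2×1000 + 7×100 + 32 → two thousand seven hundred thirty-two (English words)
two thousand seven hundred thirty-two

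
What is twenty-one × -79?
Convert twenty-one (English words) → 21 (decimal)
Compute 21 × -79 = -1659
-1659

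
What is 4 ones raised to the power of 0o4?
Convert 4 ones (place-value notation) → 4 (decimal)
Convert 0o4 (octal) → 4 (decimal)
Compute 4 ^ 4 = 256
256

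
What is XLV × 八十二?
Convert XLV (Roman numeral) → 40 + 5 = 45 (decimal)
Convert 八十二 (Chinese numeral) → 8×10 + 2 = 82 (decimal)
Compute 45 × 82 = 3690
3690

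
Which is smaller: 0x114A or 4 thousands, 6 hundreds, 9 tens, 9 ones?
Convert 0x114A (hexadecimal) → 1×4096 + 1×256 + 4×16 + 10 = 4426 (decimal)
Convert 4 thousands, 6 hundreds, 9 tens, 9 ones (place-value notation) → 4×1000 + 6×100 + 9×10 + 9 = 4699 (decimal)
Compare 4426 vs 4699: smaller = 4426
4426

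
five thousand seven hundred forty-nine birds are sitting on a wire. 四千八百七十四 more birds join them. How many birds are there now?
Convert five thousand seven hundred forty-nine (English words) → 5×1000 + 7×100 + 49 = 5749 (decimal)
Convert 四千八百七十四 (Chinese numeral) → 4×1000 + 8×100 + 7×10 + 4 = 4874 (decimal)
Compute 5749 + 4874 = 10623
10623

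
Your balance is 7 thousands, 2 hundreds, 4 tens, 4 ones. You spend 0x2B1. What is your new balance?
Convert 7 thousands, 2 hundreds, 4 tens, 4 ones (place-value notation) → 7×1000 + 2×100 + 4×10 + 4 = 7244 (decimal)
Convert 0x2B1 (hexadecimal) → 2×256 + 11×16 + 1 = 689 (decimal)
Compute 7244 - 689 = 6555
6555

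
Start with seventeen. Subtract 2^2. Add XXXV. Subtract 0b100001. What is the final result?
Convert seventeen (English words) → 17 (decimal)
Start: 17
Convert 2^2 (power) → 4 (decimal)
17 - 4 = 13
Convert XXXV (Roman numeral) → 10 + 10 + 10 + 5 = 35 (decimal)
13 + 35 = 48
Convert 0b100001 (binary) → 32 + 1 = 33 (decimal)
48 - 33 = 15
15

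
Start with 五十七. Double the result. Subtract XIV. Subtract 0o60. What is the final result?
Convert 五十七 (Chinese numeral) → 5×10 + 7 = 57 (decimal)
Start: 57
57 × 2 = 114
Convert XIV (Roman numeral) → 10 + 4 = 14 (decimal)
114 - 14 = 100
Convert 0o60 (octal) → 6×8 = 48 (decimal)
100 - 48 = 52
52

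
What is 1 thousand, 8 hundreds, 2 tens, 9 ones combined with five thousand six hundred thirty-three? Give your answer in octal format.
Convert 1 thousand, 8 hundreds, 2 tens, 9 ones (place-value notation) → 1×1000 + 8×100 + 2×10 + 9 = 1829 (decimal)
Convert five thousand six hundred thirty-three (English words) → 5×1000 + 6×100 + 33 = 5633 (decimal)
Compute 1829 + 5633 = 7462
Convert 7462 (decimal) → 7462 = 1×4096 + 6×512 + 4×64 + 4×8 + 6 → 0o16446 (octal)
0o16446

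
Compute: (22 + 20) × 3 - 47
Parentheses first: 22 + 20 = 42
Multiply: 42 × 3 = 126
Subtract: 126 - 47 = 79
79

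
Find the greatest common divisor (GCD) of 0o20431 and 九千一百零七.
Convert 0o20431 (octal) → 2×4096 + 4×64 + 3×8 + 1 = 8473 (decimal)
Convert 九千一百零七 (Chinese numeral) → 9×1000 + 1×100 + 7 = 9107 (decimal)
Compute gcd(8473, 9107) = 1
1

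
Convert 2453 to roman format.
Convert 2453 (decimal) → 2453 = 1000 + 1000 + 400 + 50 + 1 + 1 + 1 → MMCDLIII (Roman numeral)
MMCDLIII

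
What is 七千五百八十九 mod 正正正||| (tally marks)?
Convert 七千五百八十九 (Chinese numeral) → 7×1000 + 5×100 + 8×10 + 9 = 7589 (decimal)
Convert 正正正||| (tally marks) → 5 + 5 + 5 + 3 = 18 (decimal)
Compute 7589 mod 18 = 11
11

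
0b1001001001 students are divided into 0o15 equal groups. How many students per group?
Convert 0b1001001001 (binary) → 512 + 64 + 8 + 1 = 585 (decimal)
Convert 0o15 (octal) → 1×8 + 5 = 13 (decimal)
Compute 585 ÷ 13 = 45
45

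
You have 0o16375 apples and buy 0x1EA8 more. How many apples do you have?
Convert 0o16375 (octal) → 1×4096 + 6×512 + 3×64 + 7×8 + 5 = 7421 (decimal)
Convert 0x1EA8 (hexadecimal) → 1×4096 + 14×256 + 10×16 + 8 = 7848 (decimal)
Compute 7421 + 7848 = 15269
15269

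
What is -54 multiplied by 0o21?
Convert 0o21 (octal) → 2×8 + 1 = 17 (decimal)
Compute -54 × 17 = -918
-918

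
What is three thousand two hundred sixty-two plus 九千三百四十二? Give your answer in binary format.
Convert three thousand two hundred sixty-two (English words) → 3×1000 + 2×100 + 62 = 3262 (decimal)
Convert 九千三百四十二 (Chinese numeral) → 9×1000 + 3×100 + 4×10 + 2 = 9342 (decimal)
Compute 3262 + 9342 = 12604
Convert 12604 (decimal) → 12604 = 8192 + 4096 + 256 + 32 + 16 + 8 + 4 → 0b11000100111100 (binary)
0b11000100111100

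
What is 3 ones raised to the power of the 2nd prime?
Convert 3 ones (place-value notation) → 3 (decimal)
Convert the 2nd prime (prime index) → 3 (decimal)
Compute 3 ^ 3 = 27
27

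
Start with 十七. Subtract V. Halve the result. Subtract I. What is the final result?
Convert 十七 (Chinese numeral) → 1×10 + 7 = 17 (decimal)
Start: 17
Convert V (Roman numeral) → 5 (decimal)
17 - 5 = 12
12 ÷ 2 = 6
Convert I (Roman numeral) → 1 (decimal)
6 - 1 = 5
5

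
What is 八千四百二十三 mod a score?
Convert 八千四百二十三 (Chinese numeral) → 8×1000 + 4×100 + 2×10 + 3 = 8423 (decimal)
Convert a score (colloquial) → 20 (decimal)
Compute 8423 mod 20 = 3
3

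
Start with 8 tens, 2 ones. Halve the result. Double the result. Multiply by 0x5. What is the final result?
Convert 8 tens, 2 ones (place-value notation) → 8×10 + 2 = 82 (decimal)
Start: 82
82 ÷ 2 = 41
41 × 2 = 82
Convert 0x5 (hexadecimal) → 5 (decimal)
82 × 5 = 410
410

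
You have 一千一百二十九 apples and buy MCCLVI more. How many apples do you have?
Convert 一千一百二十九 (Chinese numeral) → 1×1000 + 1×100 + 2×10 + 9 = 1129 (decimal)
Convert MCCLVI (Roman numeral) → 1000 + 100 + 100 + 50 + 5 + 1 = 1256 (decimal)
Compute 1129 + 1256 = 2385
2385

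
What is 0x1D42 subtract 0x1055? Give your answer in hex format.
Convert 0x1D42 (hexadecimal) → 1×4096 + 13×256 + 4×16 + 2 = 7490 (decimal)
Convert 0x1055 (hexadecimal) → 1×4096 + 5×16 + 5 = 4181 (decimal)
Compute 7490 - 4181 = 3309
Convert 3309 (decimal) → 3309 = 12×256 + 14×16 + 13 → 0xCED (hexadecimal)
0xCED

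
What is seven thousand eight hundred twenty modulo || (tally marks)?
Convert seven thousand eight hundred twenty (English words) → 7×1000 + 8×100 + 20 = 7820 (decimal)
Convert || (tally marks) → 2 (decimal)
Compute 7820 mod 2 = 0
0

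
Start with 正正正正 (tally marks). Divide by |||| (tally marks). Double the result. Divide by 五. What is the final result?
Convert 正正正正 (tally marks) → 5 + 5 + 5 + 5 = 20 (decimal)
Start: 20
Convert |||| (tally marks) → 4 (decimal)
20 ÷ 4 = 5
5 × 2 = 10
Convert 五 (Chinese numeral) → 5 (decimal)
10 ÷ 5 = 2
2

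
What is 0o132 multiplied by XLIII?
Convert 0o132 (octal) → 1×64 + 3×8 + 2 = 90 (decimal)
Convert XLIII (Roman numeral) → 40 + 1 + 1 + 1 = 43 (decimal)
Compute 90 × 43 = 3870
3870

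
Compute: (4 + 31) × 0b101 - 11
Convert 0b101 (binary) → 4 + 1 = 5 (decimal)
Expression in decimal: (4 + 31) × 5 - 11
Parentheses first: 4 + 31 = 35
Multiply: 35 × 5 = 175
Subtract: 175 - 11 = 164
164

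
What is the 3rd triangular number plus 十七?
The 3rd triangular number = 3×4/2 = 6
Convert 十七 (Chinese numeral) → 1×10 + 7 = 17 (decimal)
Compute 6 + 17 = 23
23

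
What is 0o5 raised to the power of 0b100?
Convert 0o5 (octal) → 5 (decimal)
Convert 0b100 (binary) → 4 (decimal)
Compute 5 ^ 4 = 625
625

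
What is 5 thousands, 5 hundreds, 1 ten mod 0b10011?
Convert 5 thousands, 5 hundreds, 1 ten (place-value notation) → 5×1000 + 5×100 + 1×10 = 5510 (decimal)
Convert 0b10011 (binary) → 16 + 2 + 1 = 19 (decimal)
Compute 5510 mod 19 = 0
0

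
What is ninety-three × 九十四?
Convert ninety-three (English words) → 93 (decimal)
Convert 九十四 (Chinese numeral) → 9×10 + 4 = 94 (decimal)
Compute 93 × 94 = 8742
8742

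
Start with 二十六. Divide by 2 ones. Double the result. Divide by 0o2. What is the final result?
Convert 二十六 (Chinese numeral) → 2×10 + 6 = 26 (decimal)
Start: 26
Convert 2 ones (place-value notation) → 2 (decimal)
26 ÷ 2 = 13
13 × 2 = 26
Convert 0o2 (octal) → 2 (decimal)
26 ÷ 2 = 13
13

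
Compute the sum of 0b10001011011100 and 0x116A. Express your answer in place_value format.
Convert 0b10001011011100 (binary) → 8192 + 512 + 128 + 64 + 16 + 8 + 4 = 8924 (decimal)
Convert 0x116A (hexadecimal) → 1×4096 + 1×256 + 6×16 + 10 = 4458 (decimal)
Compute 8924 + 4458 = 13382
Convert 13382 (decimal) → 13382 = 13×1000 + 3×100 + 8×10 + 2 → 13 thousands, 3 hundreds, 8 tens, 2 ones (place-value notation)
13 thousands, 3 hundreds, 8 tens, 2 ones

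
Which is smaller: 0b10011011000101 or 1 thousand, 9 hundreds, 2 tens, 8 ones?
Convert 0b10011011000101 (binary) → 8192 + 1024 + 512 + 128 + 64 + 4 + 1 = 9925 (decimal)
Convert 1 thousand, 9 hundreds, 2 tens, 8 ones (place-value notation) → 1×1000 + 9×100 + 2×10 + 8 = 1928 (decimal)
Compare 9925 vs 1928: smaller = 1928
1928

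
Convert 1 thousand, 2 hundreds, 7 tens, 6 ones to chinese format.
Convert 1 thousand, 2 hundreds, 7 tens, 6 ones (place-value notation) → 1×1000 + 2×100 + 7×10 + 6 = 1276 (decimal)
Convert 1276 (decimal) → 1276 = 1×1000 + 2×100 + 7×10 + 6 → 一千二百七十六 (Chinese numeral)
一千二百七十六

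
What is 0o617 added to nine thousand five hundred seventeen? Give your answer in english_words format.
Convert 0o617 (octal) → 6×64 + 1×8 + 7 = 399 (decimal)
Convert nine thousand five hundred seventeen (English words) → 9×1000 + 5×100 + 17 = 9517 (decimal)
Compute 399 + 9517 = 9916
Convert 9916 (decimal) → 9916 = 9×1000 + 9×100 + 16 → nine thousand nine hundred sixteen (English words)
nine thousand nine hundred sixteen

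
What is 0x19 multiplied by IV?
Convert 0x19 (hexadecimal) → 1×16 + 9 = 25 (decimal)
Convert IV (Roman numeral) → 4 (decimal)
Compute 25 × 4 = 100
100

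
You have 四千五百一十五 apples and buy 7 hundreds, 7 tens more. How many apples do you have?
Convert 四千五百一十五 (Chinese numeral) → 4×1000 + 5×100 + 1×10 + 5 = 4515 (decimal)
Convert 7 hundreds, 7 tens (place-value notation) → 7×100 + 7×10 = 770 (decimal)
Compute 4515 + 770 = 5285
5285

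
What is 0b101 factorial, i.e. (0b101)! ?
Convert 0b101 (binary) → 4 + 1 = 5 (decimal)
Compute 5! = 120
120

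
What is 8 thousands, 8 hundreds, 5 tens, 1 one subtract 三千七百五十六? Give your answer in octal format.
Convert 8 thousands, 8 hundreds, 5 tens, 1 one (place-value notation) → 8×1000 + 8×100 + 5×10 + 1 = 8851 (decimal)
Convert 三千七百五十六 (Chinese numeral) → 3×1000 + 7×100 + 5×10 + 6 = 3756 (decimal)
Compute 8851 - 3756 = 5095
Convert 5095 (decimal) → 5095 = 1×4096 + 1×512 + 7×64 + 4×8 + 7 → 0o11747 (octal)
0o11747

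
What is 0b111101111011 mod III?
Convert 0b111101111011 (binary) → 2048 + 1024 + 512 + 256 + 64 + 32 + 16 + 8 + 2 + 1 = 3963 (decimal)
Convert III (Roman numeral) → 1 + 1 + 1 = 3 (decimal)
Compute 3963 mod 3 = 0
0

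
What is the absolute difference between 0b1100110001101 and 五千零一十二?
Convert 0b1100110001101 (binary) → 4096 + 2048 + 256 + 128 + 8 + 4 + 1 = 6541 (decimal)
Convert 五千零一十二 (Chinese numeral) → 5×1000 + 1×10 + 2 = 5012 (decimal)
Compute |6541 - 5012| = 1529
1529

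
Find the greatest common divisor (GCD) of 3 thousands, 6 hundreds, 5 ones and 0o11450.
Convert 3 thousands, 6 hundreds, 5 ones (place-value notation) → 3×1000 + 6×100 + 5 = 3605 (decimal)
Convert 0o11450 (octal) → 1×4096 + 1×512 + 4×64 + 5×8 = 4904 (decimal)
Compute gcd(3605, 4904) = 1
1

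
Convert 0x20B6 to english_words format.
Convert 0x20B6 (hexadecimal) → 2×4096 + 11×16 + 6 = 8374 (decimal)
Convert 8374 (decimal) → 8374 = 8×1000 + 3×100 + 74 → eight thousand three hundred seventy-four (English words)
eight thousand three hundred seventy-four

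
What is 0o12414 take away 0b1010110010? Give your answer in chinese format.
Convert 0o12414 (octal) → 1×4096 + 2×512 + 4×64 + 1×8 + 4 = 5388 (decimal)
Convert 0b1010110010 (binary) → 512 + 128 + 32 + 16 + 2 = 690 (decimal)
Compute 5388 - 690 = 4698
Convert 4698 (decimal) → 4698 = 4×1000 + 6×100 + 9×10 + 8 → 四千六百九十八 (Chinese numeral)
四千六百九十八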